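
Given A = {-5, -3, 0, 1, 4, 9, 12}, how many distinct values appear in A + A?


A + A = {a + a' : a, a' ∈ A}; |A| = 7.
General bounds: 2|A| - 1 ≤ |A + A| ≤ |A|(|A|+1)/2, i.e. 13 ≤ |A + A| ≤ 28.
Lower bound 2|A|-1 is attained iff A is an arithmetic progression.
Enumerate sums a + a' for a ≤ a' (symmetric, so this suffices):
a = -5: -5+-5=-10, -5+-3=-8, -5+0=-5, -5+1=-4, -5+4=-1, -5+9=4, -5+12=7
a = -3: -3+-3=-6, -3+0=-3, -3+1=-2, -3+4=1, -3+9=6, -3+12=9
a = 0: 0+0=0, 0+1=1, 0+4=4, 0+9=9, 0+12=12
a = 1: 1+1=2, 1+4=5, 1+9=10, 1+12=13
a = 4: 4+4=8, 4+9=13, 4+12=16
a = 9: 9+9=18, 9+12=21
a = 12: 12+12=24
Distinct sums: {-10, -8, -6, -5, -4, -3, -2, -1, 0, 1, 2, 4, 5, 6, 7, 8, 9, 10, 12, 13, 16, 18, 21, 24}
|A + A| = 24

|A + A| = 24


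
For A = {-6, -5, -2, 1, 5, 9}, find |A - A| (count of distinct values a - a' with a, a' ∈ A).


A - A = {a - a' : a, a' ∈ A}; |A| = 6.
Bounds: 2|A|-1 ≤ |A - A| ≤ |A|² - |A| + 1, i.e. 11 ≤ |A - A| ≤ 31.
Note: 0 ∈ A - A always (from a - a). The set is symmetric: if d ∈ A - A then -d ∈ A - A.
Enumerate nonzero differences d = a - a' with a > a' (then include -d):
Positive differences: {1, 3, 4, 6, 7, 8, 10, 11, 14, 15}
Full difference set: {0} ∪ (positive diffs) ∪ (negative diffs).
|A - A| = 1 + 2·10 = 21 (matches direct enumeration: 21).

|A - A| = 21


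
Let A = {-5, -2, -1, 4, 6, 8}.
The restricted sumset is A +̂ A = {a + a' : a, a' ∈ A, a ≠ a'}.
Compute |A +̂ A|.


Restricted sumset: A +̂ A = {a + a' : a ∈ A, a' ∈ A, a ≠ a'}.
Equivalently, take A + A and drop any sum 2a that is achievable ONLY as a + a for a ∈ A (i.e. sums representable only with equal summands).
Enumerate pairs (a, a') with a < a' (symmetric, so each unordered pair gives one sum; this covers all a ≠ a'):
  -5 + -2 = -7
  -5 + -1 = -6
  -5 + 4 = -1
  -5 + 6 = 1
  -5 + 8 = 3
  -2 + -1 = -3
  -2 + 4 = 2
  -2 + 6 = 4
  -2 + 8 = 6
  -1 + 4 = 3
  -1 + 6 = 5
  -1 + 8 = 7
  4 + 6 = 10
  4 + 8 = 12
  6 + 8 = 14
Collected distinct sums: {-7, -6, -3, -1, 1, 2, 3, 4, 5, 6, 7, 10, 12, 14}
|A +̂ A| = 14
(Reference bound: |A +̂ A| ≥ 2|A| - 3 for |A| ≥ 2, with |A| = 6 giving ≥ 9.)

|A +̂ A| = 14


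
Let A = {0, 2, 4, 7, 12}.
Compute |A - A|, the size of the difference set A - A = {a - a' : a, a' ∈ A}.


A - A = {a - a' : a, a' ∈ A}; |A| = 5.
Bounds: 2|A|-1 ≤ |A - A| ≤ |A|² - |A| + 1, i.e. 9 ≤ |A - A| ≤ 21.
Note: 0 ∈ A - A always (from a - a). The set is symmetric: if d ∈ A - A then -d ∈ A - A.
Enumerate nonzero differences d = a - a' with a > a' (then include -d):
Positive differences: {2, 3, 4, 5, 7, 8, 10, 12}
Full difference set: {0} ∪ (positive diffs) ∪ (negative diffs).
|A - A| = 1 + 2·8 = 17 (matches direct enumeration: 17).

|A - A| = 17


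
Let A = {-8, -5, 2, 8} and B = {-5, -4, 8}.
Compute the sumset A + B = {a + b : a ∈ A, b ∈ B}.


A + B = {a + b : a ∈ A, b ∈ B}.
Enumerate all |A|·|B| = 4·3 = 12 pairs (a, b) and collect distinct sums.
a = -8: -8+-5=-13, -8+-4=-12, -8+8=0
a = -5: -5+-5=-10, -5+-4=-9, -5+8=3
a = 2: 2+-5=-3, 2+-4=-2, 2+8=10
a = 8: 8+-5=3, 8+-4=4, 8+8=16
Collecting distinct sums: A + B = {-13, -12, -10, -9, -3, -2, 0, 3, 4, 10, 16}
|A + B| = 11

A + B = {-13, -12, -10, -9, -3, -2, 0, 3, 4, 10, 16}


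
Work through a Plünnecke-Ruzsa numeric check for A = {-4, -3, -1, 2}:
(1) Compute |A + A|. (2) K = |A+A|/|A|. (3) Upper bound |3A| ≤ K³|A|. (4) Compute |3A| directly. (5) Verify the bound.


|A| = 4.
Step 1: Compute A + A by enumerating all 16 pairs.
A + A = {-8, -7, -6, -5, -4, -2, -1, 1, 4}, so |A + A| = 9.
Step 2: Doubling constant K = |A + A|/|A| = 9/4 = 9/4 ≈ 2.2500.
Step 3: Plünnecke-Ruzsa gives |3A| ≤ K³·|A| = (2.2500)³ · 4 ≈ 45.5625.
Step 4: Compute 3A = A + A + A directly by enumerating all triples (a,b,c) ∈ A³; |3A| = 15.
Step 5: Check 15 ≤ 45.5625? Yes ✓.

K = 9/4, Plünnecke-Ruzsa bound K³|A| ≈ 45.5625, |3A| = 15, inequality holds.


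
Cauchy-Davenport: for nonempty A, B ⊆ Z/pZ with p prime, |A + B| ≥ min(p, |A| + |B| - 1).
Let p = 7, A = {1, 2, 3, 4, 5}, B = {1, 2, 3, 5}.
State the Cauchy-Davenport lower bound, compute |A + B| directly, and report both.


Cauchy-Davenport: |A + B| ≥ min(p, |A| + |B| - 1) for A, B nonempty in Z/pZ.
|A| = 5, |B| = 4, p = 7.
CD lower bound = min(7, 5 + 4 - 1) = min(7, 8) = 7.
Compute A + B mod 7 directly:
a = 1: 1+1=2, 1+2=3, 1+3=4, 1+5=6
a = 2: 2+1=3, 2+2=4, 2+3=5, 2+5=0
a = 3: 3+1=4, 3+2=5, 3+3=6, 3+5=1
a = 4: 4+1=5, 4+2=6, 4+3=0, 4+5=2
a = 5: 5+1=6, 5+2=0, 5+3=1, 5+5=3
A + B = {0, 1, 2, 3, 4, 5, 6}, so |A + B| = 7.
Verify: 7 ≥ 7? Yes ✓.

CD lower bound = 7, actual |A + B| = 7.


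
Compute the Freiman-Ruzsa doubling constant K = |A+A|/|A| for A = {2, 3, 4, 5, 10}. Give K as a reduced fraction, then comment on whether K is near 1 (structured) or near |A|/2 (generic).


|A| = 5.
Compute A + A by enumerating all 25 pairs.
A + A = {4, 5, 6, 7, 8, 9, 10, 12, 13, 14, 15, 20}, so |A + A| = 12.
K = |A + A| / |A| = 12/5 (already in lowest terms) ≈ 2.4000.
Reference: AP of size 5 gives K = 9/5 ≈ 1.8000; a fully generic set of size 5 gives K ≈ 3.0000.

|A| = 5, |A + A| = 12, K = 12/5.


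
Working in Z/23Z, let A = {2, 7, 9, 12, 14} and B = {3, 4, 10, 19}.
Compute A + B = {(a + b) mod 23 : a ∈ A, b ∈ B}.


Work in Z/23Z: reduce every sum a + b modulo 23.
Enumerate all 20 pairs:
a = 2: 2+3=5, 2+4=6, 2+10=12, 2+19=21
a = 7: 7+3=10, 7+4=11, 7+10=17, 7+19=3
a = 9: 9+3=12, 9+4=13, 9+10=19, 9+19=5
a = 12: 12+3=15, 12+4=16, 12+10=22, 12+19=8
a = 14: 14+3=17, 14+4=18, 14+10=1, 14+19=10
Distinct residues collected: {1, 3, 5, 6, 8, 10, 11, 12, 13, 15, 16, 17, 18, 19, 21, 22}
|A + B| = 16 (out of 23 total residues).

A + B = {1, 3, 5, 6, 8, 10, 11, 12, 13, 15, 16, 17, 18, 19, 21, 22}


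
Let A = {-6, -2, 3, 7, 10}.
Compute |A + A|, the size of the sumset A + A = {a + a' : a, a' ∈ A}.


A + A = {a + a' : a, a' ∈ A}; |A| = 5.
General bounds: 2|A| - 1 ≤ |A + A| ≤ |A|(|A|+1)/2, i.e. 9 ≤ |A + A| ≤ 15.
Lower bound 2|A|-1 is attained iff A is an arithmetic progression.
Enumerate sums a + a' for a ≤ a' (symmetric, so this suffices):
a = -6: -6+-6=-12, -6+-2=-8, -6+3=-3, -6+7=1, -6+10=4
a = -2: -2+-2=-4, -2+3=1, -2+7=5, -2+10=8
a = 3: 3+3=6, 3+7=10, 3+10=13
a = 7: 7+7=14, 7+10=17
a = 10: 10+10=20
Distinct sums: {-12, -8, -4, -3, 1, 4, 5, 6, 8, 10, 13, 14, 17, 20}
|A + A| = 14

|A + A| = 14


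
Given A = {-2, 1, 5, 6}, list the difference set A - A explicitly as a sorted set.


A - A = {a - a' : a, a' ∈ A}.
Compute a - a' for each ordered pair (a, a'):
a = -2: -2--2=0, -2-1=-3, -2-5=-7, -2-6=-8
a = 1: 1--2=3, 1-1=0, 1-5=-4, 1-6=-5
a = 5: 5--2=7, 5-1=4, 5-5=0, 5-6=-1
a = 6: 6--2=8, 6-1=5, 6-5=1, 6-6=0
Collecting distinct values (and noting 0 appears from a-a):
A - A = {-8, -7, -5, -4, -3, -1, 0, 1, 3, 4, 5, 7, 8}
|A - A| = 13

A - A = {-8, -7, -5, -4, -3, -1, 0, 1, 3, 4, 5, 7, 8}


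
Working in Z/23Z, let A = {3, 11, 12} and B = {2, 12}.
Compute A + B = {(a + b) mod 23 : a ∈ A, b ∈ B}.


Work in Z/23Z: reduce every sum a + b modulo 23.
Enumerate all 6 pairs:
a = 3: 3+2=5, 3+12=15
a = 11: 11+2=13, 11+12=0
a = 12: 12+2=14, 12+12=1
Distinct residues collected: {0, 1, 5, 13, 14, 15}
|A + B| = 6 (out of 23 total residues).

A + B = {0, 1, 5, 13, 14, 15}


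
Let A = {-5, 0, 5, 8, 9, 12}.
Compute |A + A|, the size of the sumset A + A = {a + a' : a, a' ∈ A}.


A + A = {a + a' : a, a' ∈ A}; |A| = 6.
General bounds: 2|A| - 1 ≤ |A + A| ≤ |A|(|A|+1)/2, i.e. 11 ≤ |A + A| ≤ 21.
Lower bound 2|A|-1 is attained iff A is an arithmetic progression.
Enumerate sums a + a' for a ≤ a' (symmetric, so this suffices):
a = -5: -5+-5=-10, -5+0=-5, -5+5=0, -5+8=3, -5+9=4, -5+12=7
a = 0: 0+0=0, 0+5=5, 0+8=8, 0+9=9, 0+12=12
a = 5: 5+5=10, 5+8=13, 5+9=14, 5+12=17
a = 8: 8+8=16, 8+9=17, 8+12=20
a = 9: 9+9=18, 9+12=21
a = 12: 12+12=24
Distinct sums: {-10, -5, 0, 3, 4, 5, 7, 8, 9, 10, 12, 13, 14, 16, 17, 18, 20, 21, 24}
|A + A| = 19

|A + A| = 19


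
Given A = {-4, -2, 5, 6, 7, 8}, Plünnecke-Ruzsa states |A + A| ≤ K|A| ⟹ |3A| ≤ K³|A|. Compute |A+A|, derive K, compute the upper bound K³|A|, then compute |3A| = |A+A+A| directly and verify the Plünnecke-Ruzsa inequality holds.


|A| = 6.
Step 1: Compute A + A by enumerating all 36 pairs.
A + A = {-8, -6, -4, 1, 2, 3, 4, 5, 6, 10, 11, 12, 13, 14, 15, 16}, so |A + A| = 16.
Step 2: Doubling constant K = |A + A|/|A| = 16/6 = 16/6 ≈ 2.6667.
Step 3: Plünnecke-Ruzsa gives |3A| ≤ K³·|A| = (2.6667)³ · 6 ≈ 113.7778.
Step 4: Compute 3A = A + A + A directly by enumerating all triples (a,b,c) ∈ A³; |3A| = 31.
Step 5: Check 31 ≤ 113.7778? Yes ✓.

K = 16/6, Plünnecke-Ruzsa bound K³|A| ≈ 113.7778, |3A| = 31, inequality holds.


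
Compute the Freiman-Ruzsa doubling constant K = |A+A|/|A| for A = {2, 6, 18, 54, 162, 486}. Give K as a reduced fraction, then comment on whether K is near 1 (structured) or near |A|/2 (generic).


|A| = 6.
Compute A + A by enumerating all 36 pairs.
A + A = {4, 8, 12, 20, 24, 36, 56, 60, 72, 108, 164, 168, 180, 216, 324, 488, 492, 504, 540, 648, 972}, so |A + A| = 21.
K = |A + A| / |A| = 21/6 = 7/2 ≈ 3.5000.
Reference: AP of size 6 gives K = 11/6 ≈ 1.8333; a fully generic set of size 6 gives K ≈ 3.5000.

|A| = 6, |A + A| = 21, K = 21/6 = 7/2.


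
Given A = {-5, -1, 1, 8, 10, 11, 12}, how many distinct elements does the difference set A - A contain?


A - A = {a - a' : a, a' ∈ A}; |A| = 7.
Bounds: 2|A|-1 ≤ |A - A| ≤ |A|² - |A| + 1, i.e. 13 ≤ |A - A| ≤ 43.
Note: 0 ∈ A - A always (from a - a). The set is symmetric: if d ∈ A - A then -d ∈ A - A.
Enumerate nonzero differences d = a - a' with a > a' (then include -d):
Positive differences: {1, 2, 3, 4, 6, 7, 9, 10, 11, 12, 13, 15, 16, 17}
Full difference set: {0} ∪ (positive diffs) ∪ (negative diffs).
|A - A| = 1 + 2·14 = 29 (matches direct enumeration: 29).

|A - A| = 29


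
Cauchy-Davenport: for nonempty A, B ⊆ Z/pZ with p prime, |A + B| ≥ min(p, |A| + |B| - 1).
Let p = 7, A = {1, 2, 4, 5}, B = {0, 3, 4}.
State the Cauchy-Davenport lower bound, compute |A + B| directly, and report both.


Cauchy-Davenport: |A + B| ≥ min(p, |A| + |B| - 1) for A, B nonempty in Z/pZ.
|A| = 4, |B| = 3, p = 7.
CD lower bound = min(7, 4 + 3 - 1) = min(7, 6) = 6.
Compute A + B mod 7 directly:
a = 1: 1+0=1, 1+3=4, 1+4=5
a = 2: 2+0=2, 2+3=5, 2+4=6
a = 4: 4+0=4, 4+3=0, 4+4=1
a = 5: 5+0=5, 5+3=1, 5+4=2
A + B = {0, 1, 2, 4, 5, 6}, so |A + B| = 6.
Verify: 6 ≥ 6? Yes ✓.

CD lower bound = 6, actual |A + B| = 6.


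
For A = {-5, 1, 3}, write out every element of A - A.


A - A = {a - a' : a, a' ∈ A}.
Compute a - a' for each ordered pair (a, a'):
a = -5: -5--5=0, -5-1=-6, -5-3=-8
a = 1: 1--5=6, 1-1=0, 1-3=-2
a = 3: 3--5=8, 3-1=2, 3-3=0
Collecting distinct values (and noting 0 appears from a-a):
A - A = {-8, -6, -2, 0, 2, 6, 8}
|A - A| = 7

A - A = {-8, -6, -2, 0, 2, 6, 8}


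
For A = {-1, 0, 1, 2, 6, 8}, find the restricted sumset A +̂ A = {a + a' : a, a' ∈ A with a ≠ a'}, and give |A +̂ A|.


Restricted sumset: A +̂ A = {a + a' : a ∈ A, a' ∈ A, a ≠ a'}.
Equivalently, take A + A and drop any sum 2a that is achievable ONLY as a + a for a ∈ A (i.e. sums representable only with equal summands).
Enumerate pairs (a, a') with a < a' (symmetric, so each unordered pair gives one sum; this covers all a ≠ a'):
  -1 + 0 = -1
  -1 + 1 = 0
  -1 + 2 = 1
  -1 + 6 = 5
  -1 + 8 = 7
  0 + 1 = 1
  0 + 2 = 2
  0 + 6 = 6
  0 + 8 = 8
  1 + 2 = 3
  1 + 6 = 7
  1 + 8 = 9
  2 + 6 = 8
  2 + 8 = 10
  6 + 8 = 14
Collected distinct sums: {-1, 0, 1, 2, 3, 5, 6, 7, 8, 9, 10, 14}
|A +̂ A| = 12
(Reference bound: |A +̂ A| ≥ 2|A| - 3 for |A| ≥ 2, with |A| = 6 giving ≥ 9.)

|A +̂ A| = 12


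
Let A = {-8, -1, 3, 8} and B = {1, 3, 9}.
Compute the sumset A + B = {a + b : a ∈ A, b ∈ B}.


A + B = {a + b : a ∈ A, b ∈ B}.
Enumerate all |A|·|B| = 4·3 = 12 pairs (a, b) and collect distinct sums.
a = -8: -8+1=-7, -8+3=-5, -8+9=1
a = -1: -1+1=0, -1+3=2, -1+9=8
a = 3: 3+1=4, 3+3=6, 3+9=12
a = 8: 8+1=9, 8+3=11, 8+9=17
Collecting distinct sums: A + B = {-7, -5, 0, 1, 2, 4, 6, 8, 9, 11, 12, 17}
|A + B| = 12

A + B = {-7, -5, 0, 1, 2, 4, 6, 8, 9, 11, 12, 17}


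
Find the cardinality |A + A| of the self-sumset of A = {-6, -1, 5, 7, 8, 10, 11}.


A + A = {a + a' : a, a' ∈ A}; |A| = 7.
General bounds: 2|A| - 1 ≤ |A + A| ≤ |A|(|A|+1)/2, i.e. 13 ≤ |A + A| ≤ 28.
Lower bound 2|A|-1 is attained iff A is an arithmetic progression.
Enumerate sums a + a' for a ≤ a' (symmetric, so this suffices):
a = -6: -6+-6=-12, -6+-1=-7, -6+5=-1, -6+7=1, -6+8=2, -6+10=4, -6+11=5
a = -1: -1+-1=-2, -1+5=4, -1+7=6, -1+8=7, -1+10=9, -1+11=10
a = 5: 5+5=10, 5+7=12, 5+8=13, 5+10=15, 5+11=16
a = 7: 7+7=14, 7+8=15, 7+10=17, 7+11=18
a = 8: 8+8=16, 8+10=18, 8+11=19
a = 10: 10+10=20, 10+11=21
a = 11: 11+11=22
Distinct sums: {-12, -7, -2, -1, 1, 2, 4, 5, 6, 7, 9, 10, 12, 13, 14, 15, 16, 17, 18, 19, 20, 21, 22}
|A + A| = 23

|A + A| = 23


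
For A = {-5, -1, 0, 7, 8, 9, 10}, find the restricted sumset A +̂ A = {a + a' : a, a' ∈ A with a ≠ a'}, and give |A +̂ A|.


Restricted sumset: A +̂ A = {a + a' : a ∈ A, a' ∈ A, a ≠ a'}.
Equivalently, take A + A and drop any sum 2a that is achievable ONLY as a + a for a ∈ A (i.e. sums representable only with equal summands).
Enumerate pairs (a, a') with a < a' (symmetric, so each unordered pair gives one sum; this covers all a ≠ a'):
  -5 + -1 = -6
  -5 + 0 = -5
  -5 + 7 = 2
  -5 + 8 = 3
  -5 + 9 = 4
  -5 + 10 = 5
  -1 + 0 = -1
  -1 + 7 = 6
  -1 + 8 = 7
  -1 + 9 = 8
  -1 + 10 = 9
  0 + 7 = 7
  0 + 8 = 8
  0 + 9 = 9
  0 + 10 = 10
  7 + 8 = 15
  7 + 9 = 16
  7 + 10 = 17
  8 + 9 = 17
  8 + 10 = 18
  9 + 10 = 19
Collected distinct sums: {-6, -5, -1, 2, 3, 4, 5, 6, 7, 8, 9, 10, 15, 16, 17, 18, 19}
|A +̂ A| = 17
(Reference bound: |A +̂ A| ≥ 2|A| - 3 for |A| ≥ 2, with |A| = 7 giving ≥ 11.)

|A +̂ A| = 17


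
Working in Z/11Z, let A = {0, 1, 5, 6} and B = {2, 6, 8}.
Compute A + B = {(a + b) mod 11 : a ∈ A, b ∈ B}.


Work in Z/11Z: reduce every sum a + b modulo 11.
Enumerate all 12 pairs:
a = 0: 0+2=2, 0+6=6, 0+8=8
a = 1: 1+2=3, 1+6=7, 1+8=9
a = 5: 5+2=7, 5+6=0, 5+8=2
a = 6: 6+2=8, 6+6=1, 6+8=3
Distinct residues collected: {0, 1, 2, 3, 6, 7, 8, 9}
|A + B| = 8 (out of 11 total residues).

A + B = {0, 1, 2, 3, 6, 7, 8, 9}


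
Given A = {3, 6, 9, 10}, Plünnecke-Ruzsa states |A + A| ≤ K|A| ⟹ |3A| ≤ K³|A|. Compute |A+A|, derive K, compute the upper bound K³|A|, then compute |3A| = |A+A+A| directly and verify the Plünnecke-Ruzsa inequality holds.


|A| = 4.
Step 1: Compute A + A by enumerating all 16 pairs.
A + A = {6, 9, 12, 13, 15, 16, 18, 19, 20}, so |A + A| = 9.
Step 2: Doubling constant K = |A + A|/|A| = 9/4 = 9/4 ≈ 2.2500.
Step 3: Plünnecke-Ruzsa gives |3A| ≤ K³·|A| = (2.2500)³ · 4 ≈ 45.5625.
Step 4: Compute 3A = A + A + A directly by enumerating all triples (a,b,c) ∈ A³; |3A| = 16.
Step 5: Check 16 ≤ 45.5625? Yes ✓.

K = 9/4, Plünnecke-Ruzsa bound K³|A| ≈ 45.5625, |3A| = 16, inequality holds.


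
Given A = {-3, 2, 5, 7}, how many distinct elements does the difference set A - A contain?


A - A = {a - a' : a, a' ∈ A}; |A| = 4.
Bounds: 2|A|-1 ≤ |A - A| ≤ |A|² - |A| + 1, i.e. 7 ≤ |A - A| ≤ 13.
Note: 0 ∈ A - A always (from a - a). The set is symmetric: if d ∈ A - A then -d ∈ A - A.
Enumerate nonzero differences d = a - a' with a > a' (then include -d):
Positive differences: {2, 3, 5, 8, 10}
Full difference set: {0} ∪ (positive diffs) ∪ (negative diffs).
|A - A| = 1 + 2·5 = 11 (matches direct enumeration: 11).

|A - A| = 11


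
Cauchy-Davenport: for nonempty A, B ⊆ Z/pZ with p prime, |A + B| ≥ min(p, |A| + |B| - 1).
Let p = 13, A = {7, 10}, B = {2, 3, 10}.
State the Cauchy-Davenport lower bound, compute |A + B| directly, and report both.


Cauchy-Davenport: |A + B| ≥ min(p, |A| + |B| - 1) for A, B nonempty in Z/pZ.
|A| = 2, |B| = 3, p = 13.
CD lower bound = min(13, 2 + 3 - 1) = min(13, 4) = 4.
Compute A + B mod 13 directly:
a = 7: 7+2=9, 7+3=10, 7+10=4
a = 10: 10+2=12, 10+3=0, 10+10=7
A + B = {0, 4, 7, 9, 10, 12}, so |A + B| = 6.
Verify: 6 ≥ 4? Yes ✓.

CD lower bound = 4, actual |A + B| = 6.


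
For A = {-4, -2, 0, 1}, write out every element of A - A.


A - A = {a - a' : a, a' ∈ A}.
Compute a - a' for each ordered pair (a, a'):
a = -4: -4--4=0, -4--2=-2, -4-0=-4, -4-1=-5
a = -2: -2--4=2, -2--2=0, -2-0=-2, -2-1=-3
a = 0: 0--4=4, 0--2=2, 0-0=0, 0-1=-1
a = 1: 1--4=5, 1--2=3, 1-0=1, 1-1=0
Collecting distinct values (and noting 0 appears from a-a):
A - A = {-5, -4, -3, -2, -1, 0, 1, 2, 3, 4, 5}
|A - A| = 11

A - A = {-5, -4, -3, -2, -1, 0, 1, 2, 3, 4, 5}


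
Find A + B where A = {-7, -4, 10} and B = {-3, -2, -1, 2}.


A + B = {a + b : a ∈ A, b ∈ B}.
Enumerate all |A|·|B| = 3·4 = 12 pairs (a, b) and collect distinct sums.
a = -7: -7+-3=-10, -7+-2=-9, -7+-1=-8, -7+2=-5
a = -4: -4+-3=-7, -4+-2=-6, -4+-1=-5, -4+2=-2
a = 10: 10+-3=7, 10+-2=8, 10+-1=9, 10+2=12
Collecting distinct sums: A + B = {-10, -9, -8, -7, -6, -5, -2, 7, 8, 9, 12}
|A + B| = 11

A + B = {-10, -9, -8, -7, -6, -5, -2, 7, 8, 9, 12}


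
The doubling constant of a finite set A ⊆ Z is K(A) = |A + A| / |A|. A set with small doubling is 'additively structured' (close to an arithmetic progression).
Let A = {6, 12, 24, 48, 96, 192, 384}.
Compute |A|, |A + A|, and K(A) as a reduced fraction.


|A| = 7.
Compute A + A by enumerating all 49 pairs.
A + A = {12, 18, 24, 30, 36, 48, 54, 60, 72, 96, 102, 108, 120, 144, 192, 198, 204, 216, 240, 288, 384, 390, 396, 408, 432, 480, 576, 768}, so |A + A| = 28.
K = |A + A| / |A| = 28/7 = 4/1 ≈ 4.0000.
Reference: AP of size 7 gives K = 13/7 ≈ 1.8571; a fully generic set of size 7 gives K ≈ 4.0000.

|A| = 7, |A + A| = 28, K = 28/7 = 4/1.


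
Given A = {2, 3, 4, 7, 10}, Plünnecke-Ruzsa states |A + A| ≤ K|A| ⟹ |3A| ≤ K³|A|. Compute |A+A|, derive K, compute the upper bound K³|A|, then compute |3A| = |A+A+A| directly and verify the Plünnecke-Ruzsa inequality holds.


|A| = 5.
Step 1: Compute A + A by enumerating all 25 pairs.
A + A = {4, 5, 6, 7, 8, 9, 10, 11, 12, 13, 14, 17, 20}, so |A + A| = 13.
Step 2: Doubling constant K = |A + A|/|A| = 13/5 = 13/5 ≈ 2.6000.
Step 3: Plünnecke-Ruzsa gives |3A| ≤ K³·|A| = (2.6000)³ · 5 ≈ 87.8800.
Step 4: Compute 3A = A + A + A directly by enumerating all triples (a,b,c) ∈ A³; |3A| = 21.
Step 5: Check 21 ≤ 87.8800? Yes ✓.

K = 13/5, Plünnecke-Ruzsa bound K³|A| ≈ 87.8800, |3A| = 21, inequality holds.


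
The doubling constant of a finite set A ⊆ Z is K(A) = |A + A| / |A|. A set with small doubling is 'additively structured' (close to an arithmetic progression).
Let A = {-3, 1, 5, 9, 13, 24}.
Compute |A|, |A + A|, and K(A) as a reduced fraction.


|A| = 6.
Compute A + A by enumerating all 36 pairs.
A + A = {-6, -2, 2, 6, 10, 14, 18, 21, 22, 25, 26, 29, 33, 37, 48}, so |A + A| = 15.
K = |A + A| / |A| = 15/6 = 5/2 ≈ 2.5000.
Reference: AP of size 6 gives K = 11/6 ≈ 1.8333; a fully generic set of size 6 gives K ≈ 3.5000.

|A| = 6, |A + A| = 15, K = 15/6 = 5/2.


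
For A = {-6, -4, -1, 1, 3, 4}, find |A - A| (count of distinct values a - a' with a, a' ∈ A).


A - A = {a - a' : a, a' ∈ A}; |A| = 6.
Bounds: 2|A|-1 ≤ |A - A| ≤ |A|² - |A| + 1, i.e. 11 ≤ |A - A| ≤ 31.
Note: 0 ∈ A - A always (from a - a). The set is symmetric: if d ∈ A - A then -d ∈ A - A.
Enumerate nonzero differences d = a - a' with a > a' (then include -d):
Positive differences: {1, 2, 3, 4, 5, 7, 8, 9, 10}
Full difference set: {0} ∪ (positive diffs) ∪ (negative diffs).
|A - A| = 1 + 2·9 = 19 (matches direct enumeration: 19).

|A - A| = 19


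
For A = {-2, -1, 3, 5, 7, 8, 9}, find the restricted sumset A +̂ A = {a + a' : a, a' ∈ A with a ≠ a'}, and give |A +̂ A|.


Restricted sumset: A +̂ A = {a + a' : a ∈ A, a' ∈ A, a ≠ a'}.
Equivalently, take A + A and drop any sum 2a that is achievable ONLY as a + a for a ∈ A (i.e. sums representable only with equal summands).
Enumerate pairs (a, a') with a < a' (symmetric, so each unordered pair gives one sum; this covers all a ≠ a'):
  -2 + -1 = -3
  -2 + 3 = 1
  -2 + 5 = 3
  -2 + 7 = 5
  -2 + 8 = 6
  -2 + 9 = 7
  -1 + 3 = 2
  -1 + 5 = 4
  -1 + 7 = 6
  -1 + 8 = 7
  -1 + 9 = 8
  3 + 5 = 8
  3 + 7 = 10
  3 + 8 = 11
  3 + 9 = 12
  5 + 7 = 12
  5 + 8 = 13
  5 + 9 = 14
  7 + 8 = 15
  7 + 9 = 16
  8 + 9 = 17
Collected distinct sums: {-3, 1, 2, 3, 4, 5, 6, 7, 8, 10, 11, 12, 13, 14, 15, 16, 17}
|A +̂ A| = 17
(Reference bound: |A +̂ A| ≥ 2|A| - 3 for |A| ≥ 2, with |A| = 7 giving ≥ 11.)

|A +̂ A| = 17


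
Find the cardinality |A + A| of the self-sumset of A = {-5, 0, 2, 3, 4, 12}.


A + A = {a + a' : a, a' ∈ A}; |A| = 6.
General bounds: 2|A| - 1 ≤ |A + A| ≤ |A|(|A|+1)/2, i.e. 11 ≤ |A + A| ≤ 21.
Lower bound 2|A|-1 is attained iff A is an arithmetic progression.
Enumerate sums a + a' for a ≤ a' (symmetric, so this suffices):
a = -5: -5+-5=-10, -5+0=-5, -5+2=-3, -5+3=-2, -5+4=-1, -5+12=7
a = 0: 0+0=0, 0+2=2, 0+3=3, 0+4=4, 0+12=12
a = 2: 2+2=4, 2+3=5, 2+4=6, 2+12=14
a = 3: 3+3=6, 3+4=7, 3+12=15
a = 4: 4+4=8, 4+12=16
a = 12: 12+12=24
Distinct sums: {-10, -5, -3, -2, -1, 0, 2, 3, 4, 5, 6, 7, 8, 12, 14, 15, 16, 24}
|A + A| = 18

|A + A| = 18


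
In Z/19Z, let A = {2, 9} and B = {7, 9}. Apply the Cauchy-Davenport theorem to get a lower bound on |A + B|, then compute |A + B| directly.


Cauchy-Davenport: |A + B| ≥ min(p, |A| + |B| - 1) for A, B nonempty in Z/pZ.
|A| = 2, |B| = 2, p = 19.
CD lower bound = min(19, 2 + 2 - 1) = min(19, 3) = 3.
Compute A + B mod 19 directly:
a = 2: 2+7=9, 2+9=11
a = 9: 9+7=16, 9+9=18
A + B = {9, 11, 16, 18}, so |A + B| = 4.
Verify: 4 ≥ 3? Yes ✓.

CD lower bound = 3, actual |A + B| = 4.


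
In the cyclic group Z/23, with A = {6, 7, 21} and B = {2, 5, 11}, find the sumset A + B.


Work in Z/23Z: reduce every sum a + b modulo 23.
Enumerate all 9 pairs:
a = 6: 6+2=8, 6+5=11, 6+11=17
a = 7: 7+2=9, 7+5=12, 7+11=18
a = 21: 21+2=0, 21+5=3, 21+11=9
Distinct residues collected: {0, 3, 8, 9, 11, 12, 17, 18}
|A + B| = 8 (out of 23 total residues).

A + B = {0, 3, 8, 9, 11, 12, 17, 18}


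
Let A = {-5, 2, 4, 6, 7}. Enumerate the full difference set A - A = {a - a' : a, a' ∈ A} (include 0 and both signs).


A - A = {a - a' : a, a' ∈ A}.
Compute a - a' for each ordered pair (a, a'):
a = -5: -5--5=0, -5-2=-7, -5-4=-9, -5-6=-11, -5-7=-12
a = 2: 2--5=7, 2-2=0, 2-4=-2, 2-6=-4, 2-7=-5
a = 4: 4--5=9, 4-2=2, 4-4=0, 4-6=-2, 4-7=-3
a = 6: 6--5=11, 6-2=4, 6-4=2, 6-6=0, 6-7=-1
a = 7: 7--5=12, 7-2=5, 7-4=3, 7-6=1, 7-7=0
Collecting distinct values (and noting 0 appears from a-a):
A - A = {-12, -11, -9, -7, -5, -4, -3, -2, -1, 0, 1, 2, 3, 4, 5, 7, 9, 11, 12}
|A - A| = 19

A - A = {-12, -11, -9, -7, -5, -4, -3, -2, -1, 0, 1, 2, 3, 4, 5, 7, 9, 11, 12}


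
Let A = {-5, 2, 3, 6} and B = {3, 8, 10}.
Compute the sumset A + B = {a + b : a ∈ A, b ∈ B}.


A + B = {a + b : a ∈ A, b ∈ B}.
Enumerate all |A|·|B| = 4·3 = 12 pairs (a, b) and collect distinct sums.
a = -5: -5+3=-2, -5+8=3, -5+10=5
a = 2: 2+3=5, 2+8=10, 2+10=12
a = 3: 3+3=6, 3+8=11, 3+10=13
a = 6: 6+3=9, 6+8=14, 6+10=16
Collecting distinct sums: A + B = {-2, 3, 5, 6, 9, 10, 11, 12, 13, 14, 16}
|A + B| = 11

A + B = {-2, 3, 5, 6, 9, 10, 11, 12, 13, 14, 16}


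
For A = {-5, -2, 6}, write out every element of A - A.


A - A = {a - a' : a, a' ∈ A}.
Compute a - a' for each ordered pair (a, a'):
a = -5: -5--5=0, -5--2=-3, -5-6=-11
a = -2: -2--5=3, -2--2=0, -2-6=-8
a = 6: 6--5=11, 6--2=8, 6-6=0
Collecting distinct values (and noting 0 appears from a-a):
A - A = {-11, -8, -3, 0, 3, 8, 11}
|A - A| = 7

A - A = {-11, -8, -3, 0, 3, 8, 11}


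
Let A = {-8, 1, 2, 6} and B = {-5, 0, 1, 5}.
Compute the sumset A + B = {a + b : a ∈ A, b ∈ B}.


A + B = {a + b : a ∈ A, b ∈ B}.
Enumerate all |A|·|B| = 4·4 = 16 pairs (a, b) and collect distinct sums.
a = -8: -8+-5=-13, -8+0=-8, -8+1=-7, -8+5=-3
a = 1: 1+-5=-4, 1+0=1, 1+1=2, 1+5=6
a = 2: 2+-5=-3, 2+0=2, 2+1=3, 2+5=7
a = 6: 6+-5=1, 6+0=6, 6+1=7, 6+5=11
Collecting distinct sums: A + B = {-13, -8, -7, -4, -3, 1, 2, 3, 6, 7, 11}
|A + B| = 11

A + B = {-13, -8, -7, -4, -3, 1, 2, 3, 6, 7, 11}


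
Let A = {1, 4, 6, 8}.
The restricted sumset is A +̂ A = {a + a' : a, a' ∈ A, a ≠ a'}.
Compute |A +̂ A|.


Restricted sumset: A +̂ A = {a + a' : a ∈ A, a' ∈ A, a ≠ a'}.
Equivalently, take A + A and drop any sum 2a that is achievable ONLY as a + a for a ∈ A (i.e. sums representable only with equal summands).
Enumerate pairs (a, a') with a < a' (symmetric, so each unordered pair gives one sum; this covers all a ≠ a'):
  1 + 4 = 5
  1 + 6 = 7
  1 + 8 = 9
  4 + 6 = 10
  4 + 8 = 12
  6 + 8 = 14
Collected distinct sums: {5, 7, 9, 10, 12, 14}
|A +̂ A| = 6
(Reference bound: |A +̂ A| ≥ 2|A| - 3 for |A| ≥ 2, with |A| = 4 giving ≥ 5.)

|A +̂ A| = 6


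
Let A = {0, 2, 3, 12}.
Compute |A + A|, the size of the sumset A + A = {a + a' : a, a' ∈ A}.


A + A = {a + a' : a, a' ∈ A}; |A| = 4.
General bounds: 2|A| - 1 ≤ |A + A| ≤ |A|(|A|+1)/2, i.e. 7 ≤ |A + A| ≤ 10.
Lower bound 2|A|-1 is attained iff A is an arithmetic progression.
Enumerate sums a + a' for a ≤ a' (symmetric, so this suffices):
a = 0: 0+0=0, 0+2=2, 0+3=3, 0+12=12
a = 2: 2+2=4, 2+3=5, 2+12=14
a = 3: 3+3=6, 3+12=15
a = 12: 12+12=24
Distinct sums: {0, 2, 3, 4, 5, 6, 12, 14, 15, 24}
|A + A| = 10

|A + A| = 10


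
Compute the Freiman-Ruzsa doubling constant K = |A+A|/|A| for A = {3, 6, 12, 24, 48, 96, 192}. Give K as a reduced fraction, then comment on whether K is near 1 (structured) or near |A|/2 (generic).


|A| = 7.
Compute A + A by enumerating all 49 pairs.
A + A = {6, 9, 12, 15, 18, 24, 27, 30, 36, 48, 51, 54, 60, 72, 96, 99, 102, 108, 120, 144, 192, 195, 198, 204, 216, 240, 288, 384}, so |A + A| = 28.
K = |A + A| / |A| = 28/7 = 4/1 ≈ 4.0000.
Reference: AP of size 7 gives K = 13/7 ≈ 1.8571; a fully generic set of size 7 gives K ≈ 4.0000.

|A| = 7, |A + A| = 28, K = 28/7 = 4/1.


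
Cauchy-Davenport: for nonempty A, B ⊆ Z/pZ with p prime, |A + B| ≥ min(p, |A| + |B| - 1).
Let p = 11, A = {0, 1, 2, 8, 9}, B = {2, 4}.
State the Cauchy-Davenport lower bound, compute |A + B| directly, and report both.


Cauchy-Davenport: |A + B| ≥ min(p, |A| + |B| - 1) for A, B nonempty in Z/pZ.
|A| = 5, |B| = 2, p = 11.
CD lower bound = min(11, 5 + 2 - 1) = min(11, 6) = 6.
Compute A + B mod 11 directly:
a = 0: 0+2=2, 0+4=4
a = 1: 1+2=3, 1+4=5
a = 2: 2+2=4, 2+4=6
a = 8: 8+2=10, 8+4=1
a = 9: 9+2=0, 9+4=2
A + B = {0, 1, 2, 3, 4, 5, 6, 10}, so |A + B| = 8.
Verify: 8 ≥ 6? Yes ✓.

CD lower bound = 6, actual |A + B| = 8.


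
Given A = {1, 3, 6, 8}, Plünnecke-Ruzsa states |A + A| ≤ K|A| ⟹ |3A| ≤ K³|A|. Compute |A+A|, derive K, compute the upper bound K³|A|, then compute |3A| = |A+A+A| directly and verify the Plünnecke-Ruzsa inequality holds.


|A| = 4.
Step 1: Compute A + A by enumerating all 16 pairs.
A + A = {2, 4, 6, 7, 9, 11, 12, 14, 16}, so |A + A| = 9.
Step 2: Doubling constant K = |A + A|/|A| = 9/4 = 9/4 ≈ 2.2500.
Step 3: Plünnecke-Ruzsa gives |3A| ≤ K³·|A| = (2.2500)³ · 4 ≈ 45.5625.
Step 4: Compute 3A = A + A + A directly by enumerating all triples (a,b,c) ∈ A³; |3A| = 16.
Step 5: Check 16 ≤ 45.5625? Yes ✓.

K = 9/4, Plünnecke-Ruzsa bound K³|A| ≈ 45.5625, |3A| = 16, inequality holds.


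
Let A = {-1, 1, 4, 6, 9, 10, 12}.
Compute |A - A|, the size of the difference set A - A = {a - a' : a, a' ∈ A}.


A - A = {a - a' : a, a' ∈ A}; |A| = 7.
Bounds: 2|A|-1 ≤ |A - A| ≤ |A|² - |A| + 1, i.e. 13 ≤ |A - A| ≤ 43.
Note: 0 ∈ A - A always (from a - a). The set is symmetric: if d ∈ A - A then -d ∈ A - A.
Enumerate nonzero differences d = a - a' with a > a' (then include -d):
Positive differences: {1, 2, 3, 4, 5, 6, 7, 8, 9, 10, 11, 13}
Full difference set: {0} ∪ (positive diffs) ∪ (negative diffs).
|A - A| = 1 + 2·12 = 25 (matches direct enumeration: 25).

|A - A| = 25


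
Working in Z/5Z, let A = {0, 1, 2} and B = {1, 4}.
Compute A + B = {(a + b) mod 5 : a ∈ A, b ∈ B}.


Work in Z/5Z: reduce every sum a + b modulo 5.
Enumerate all 6 pairs:
a = 0: 0+1=1, 0+4=4
a = 1: 1+1=2, 1+4=0
a = 2: 2+1=3, 2+4=1
Distinct residues collected: {0, 1, 2, 3, 4}
|A + B| = 5 (out of 5 total residues).

A + B = {0, 1, 2, 3, 4}


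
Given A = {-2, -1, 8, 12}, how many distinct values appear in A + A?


A + A = {a + a' : a, a' ∈ A}; |A| = 4.
General bounds: 2|A| - 1 ≤ |A + A| ≤ |A|(|A|+1)/2, i.e. 7 ≤ |A + A| ≤ 10.
Lower bound 2|A|-1 is attained iff A is an arithmetic progression.
Enumerate sums a + a' for a ≤ a' (symmetric, so this suffices):
a = -2: -2+-2=-4, -2+-1=-3, -2+8=6, -2+12=10
a = -1: -1+-1=-2, -1+8=7, -1+12=11
a = 8: 8+8=16, 8+12=20
a = 12: 12+12=24
Distinct sums: {-4, -3, -2, 6, 7, 10, 11, 16, 20, 24}
|A + A| = 10

|A + A| = 10


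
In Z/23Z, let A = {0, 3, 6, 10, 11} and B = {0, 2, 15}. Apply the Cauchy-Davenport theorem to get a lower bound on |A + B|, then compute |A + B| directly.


Cauchy-Davenport: |A + B| ≥ min(p, |A| + |B| - 1) for A, B nonempty in Z/pZ.
|A| = 5, |B| = 3, p = 23.
CD lower bound = min(23, 5 + 3 - 1) = min(23, 7) = 7.
Compute A + B mod 23 directly:
a = 0: 0+0=0, 0+2=2, 0+15=15
a = 3: 3+0=3, 3+2=5, 3+15=18
a = 6: 6+0=6, 6+2=8, 6+15=21
a = 10: 10+0=10, 10+2=12, 10+15=2
a = 11: 11+0=11, 11+2=13, 11+15=3
A + B = {0, 2, 3, 5, 6, 8, 10, 11, 12, 13, 15, 18, 21}, so |A + B| = 13.
Verify: 13 ≥ 7? Yes ✓.

CD lower bound = 7, actual |A + B| = 13.


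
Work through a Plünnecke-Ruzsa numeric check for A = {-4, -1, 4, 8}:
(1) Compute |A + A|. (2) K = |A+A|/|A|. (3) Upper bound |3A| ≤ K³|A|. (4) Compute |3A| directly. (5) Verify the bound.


|A| = 4.
Step 1: Compute A + A by enumerating all 16 pairs.
A + A = {-8, -5, -2, 0, 3, 4, 7, 8, 12, 16}, so |A + A| = 10.
Step 2: Doubling constant K = |A + A|/|A| = 10/4 = 10/4 ≈ 2.5000.
Step 3: Plünnecke-Ruzsa gives |3A| ≤ K³·|A| = (2.5000)³ · 4 ≈ 62.5000.
Step 4: Compute 3A = A + A + A directly by enumerating all triples (a,b,c) ∈ A³; |3A| = 19.
Step 5: Check 19 ≤ 62.5000? Yes ✓.

K = 10/4, Plünnecke-Ruzsa bound K³|A| ≈ 62.5000, |3A| = 19, inequality holds.


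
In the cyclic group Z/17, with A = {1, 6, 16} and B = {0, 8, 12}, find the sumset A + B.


Work in Z/17Z: reduce every sum a + b modulo 17.
Enumerate all 9 pairs:
a = 1: 1+0=1, 1+8=9, 1+12=13
a = 6: 6+0=6, 6+8=14, 6+12=1
a = 16: 16+0=16, 16+8=7, 16+12=11
Distinct residues collected: {1, 6, 7, 9, 11, 13, 14, 16}
|A + B| = 8 (out of 17 total residues).

A + B = {1, 6, 7, 9, 11, 13, 14, 16}


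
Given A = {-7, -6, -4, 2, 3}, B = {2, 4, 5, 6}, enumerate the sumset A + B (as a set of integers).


A + B = {a + b : a ∈ A, b ∈ B}.
Enumerate all |A|·|B| = 5·4 = 20 pairs (a, b) and collect distinct sums.
a = -7: -7+2=-5, -7+4=-3, -7+5=-2, -7+6=-1
a = -6: -6+2=-4, -6+4=-2, -6+5=-1, -6+6=0
a = -4: -4+2=-2, -4+4=0, -4+5=1, -4+6=2
a = 2: 2+2=4, 2+4=6, 2+5=7, 2+6=8
a = 3: 3+2=5, 3+4=7, 3+5=8, 3+6=9
Collecting distinct sums: A + B = {-5, -4, -3, -2, -1, 0, 1, 2, 4, 5, 6, 7, 8, 9}
|A + B| = 14

A + B = {-5, -4, -3, -2, -1, 0, 1, 2, 4, 5, 6, 7, 8, 9}


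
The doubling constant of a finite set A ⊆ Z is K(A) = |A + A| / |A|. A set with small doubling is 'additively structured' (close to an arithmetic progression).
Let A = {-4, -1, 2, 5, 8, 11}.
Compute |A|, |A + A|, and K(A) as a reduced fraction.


|A| = 6.
Compute A + A by enumerating all 36 pairs.
A + A = {-8, -5, -2, 1, 4, 7, 10, 13, 16, 19, 22}, so |A + A| = 11.
K = |A + A| / |A| = 11/6 (already in lowest terms) ≈ 1.8333.
Reference: AP of size 6 gives K = 11/6 ≈ 1.8333; a fully generic set of size 6 gives K ≈ 3.5000.

|A| = 6, |A + A| = 11, K = 11/6.


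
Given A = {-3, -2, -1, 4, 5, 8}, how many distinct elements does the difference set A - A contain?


A - A = {a - a' : a, a' ∈ A}; |A| = 6.
Bounds: 2|A|-1 ≤ |A - A| ≤ |A|² - |A| + 1, i.e. 11 ≤ |A - A| ≤ 31.
Note: 0 ∈ A - A always (from a - a). The set is symmetric: if d ∈ A - A then -d ∈ A - A.
Enumerate nonzero differences d = a - a' with a > a' (then include -d):
Positive differences: {1, 2, 3, 4, 5, 6, 7, 8, 9, 10, 11}
Full difference set: {0} ∪ (positive diffs) ∪ (negative diffs).
|A - A| = 1 + 2·11 = 23 (matches direct enumeration: 23).

|A - A| = 23


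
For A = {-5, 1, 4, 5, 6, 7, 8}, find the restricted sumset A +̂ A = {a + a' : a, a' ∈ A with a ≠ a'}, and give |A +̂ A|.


Restricted sumset: A +̂ A = {a + a' : a ∈ A, a' ∈ A, a ≠ a'}.
Equivalently, take A + A and drop any sum 2a that is achievable ONLY as a + a for a ∈ A (i.e. sums representable only with equal summands).
Enumerate pairs (a, a') with a < a' (symmetric, so each unordered pair gives one sum; this covers all a ≠ a'):
  -5 + 1 = -4
  -5 + 4 = -1
  -5 + 5 = 0
  -5 + 6 = 1
  -5 + 7 = 2
  -5 + 8 = 3
  1 + 4 = 5
  1 + 5 = 6
  1 + 6 = 7
  1 + 7 = 8
  1 + 8 = 9
  4 + 5 = 9
  4 + 6 = 10
  4 + 7 = 11
  4 + 8 = 12
  5 + 6 = 11
  5 + 7 = 12
  5 + 8 = 13
  6 + 7 = 13
  6 + 8 = 14
  7 + 8 = 15
Collected distinct sums: {-4, -1, 0, 1, 2, 3, 5, 6, 7, 8, 9, 10, 11, 12, 13, 14, 15}
|A +̂ A| = 17
(Reference bound: |A +̂ A| ≥ 2|A| - 3 for |A| ≥ 2, with |A| = 7 giving ≥ 11.)

|A +̂ A| = 17


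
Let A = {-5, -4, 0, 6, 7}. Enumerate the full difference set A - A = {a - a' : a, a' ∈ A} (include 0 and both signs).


A - A = {a - a' : a, a' ∈ A}.
Compute a - a' for each ordered pair (a, a'):
a = -5: -5--5=0, -5--4=-1, -5-0=-5, -5-6=-11, -5-7=-12
a = -4: -4--5=1, -4--4=0, -4-0=-4, -4-6=-10, -4-7=-11
a = 0: 0--5=5, 0--4=4, 0-0=0, 0-6=-6, 0-7=-7
a = 6: 6--5=11, 6--4=10, 6-0=6, 6-6=0, 6-7=-1
a = 7: 7--5=12, 7--4=11, 7-0=7, 7-6=1, 7-7=0
Collecting distinct values (and noting 0 appears from a-a):
A - A = {-12, -11, -10, -7, -6, -5, -4, -1, 0, 1, 4, 5, 6, 7, 10, 11, 12}
|A - A| = 17

A - A = {-12, -11, -10, -7, -6, -5, -4, -1, 0, 1, 4, 5, 6, 7, 10, 11, 12}


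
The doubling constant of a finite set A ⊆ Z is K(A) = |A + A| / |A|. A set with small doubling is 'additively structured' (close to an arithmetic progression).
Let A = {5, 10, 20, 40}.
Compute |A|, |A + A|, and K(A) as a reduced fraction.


|A| = 4.
Compute A + A by enumerating all 16 pairs.
A + A = {10, 15, 20, 25, 30, 40, 45, 50, 60, 80}, so |A + A| = 10.
K = |A + A| / |A| = 10/4 = 5/2 ≈ 2.5000.
Reference: AP of size 4 gives K = 7/4 ≈ 1.7500; a fully generic set of size 4 gives K ≈ 2.5000.

|A| = 4, |A + A| = 10, K = 10/4 = 5/2.


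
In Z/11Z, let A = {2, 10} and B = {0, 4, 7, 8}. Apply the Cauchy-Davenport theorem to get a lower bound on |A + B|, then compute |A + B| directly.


Cauchy-Davenport: |A + B| ≥ min(p, |A| + |B| - 1) for A, B nonempty in Z/pZ.
|A| = 2, |B| = 4, p = 11.
CD lower bound = min(11, 2 + 4 - 1) = min(11, 5) = 5.
Compute A + B mod 11 directly:
a = 2: 2+0=2, 2+4=6, 2+7=9, 2+8=10
a = 10: 10+0=10, 10+4=3, 10+7=6, 10+8=7
A + B = {2, 3, 6, 7, 9, 10}, so |A + B| = 6.
Verify: 6 ≥ 5? Yes ✓.

CD lower bound = 5, actual |A + B| = 6.


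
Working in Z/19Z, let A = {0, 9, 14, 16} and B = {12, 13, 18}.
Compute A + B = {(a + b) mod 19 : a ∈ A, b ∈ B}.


Work in Z/19Z: reduce every sum a + b modulo 19.
Enumerate all 12 pairs:
a = 0: 0+12=12, 0+13=13, 0+18=18
a = 9: 9+12=2, 9+13=3, 9+18=8
a = 14: 14+12=7, 14+13=8, 14+18=13
a = 16: 16+12=9, 16+13=10, 16+18=15
Distinct residues collected: {2, 3, 7, 8, 9, 10, 12, 13, 15, 18}
|A + B| = 10 (out of 19 total residues).

A + B = {2, 3, 7, 8, 9, 10, 12, 13, 15, 18}


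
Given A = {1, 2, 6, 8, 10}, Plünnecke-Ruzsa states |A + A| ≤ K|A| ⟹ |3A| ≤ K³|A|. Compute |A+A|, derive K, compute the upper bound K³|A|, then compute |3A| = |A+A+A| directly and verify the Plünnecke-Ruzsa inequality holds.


|A| = 5.
Step 1: Compute A + A by enumerating all 25 pairs.
A + A = {2, 3, 4, 7, 8, 9, 10, 11, 12, 14, 16, 18, 20}, so |A + A| = 13.
Step 2: Doubling constant K = |A + A|/|A| = 13/5 = 13/5 ≈ 2.6000.
Step 3: Plünnecke-Ruzsa gives |3A| ≤ K³·|A| = (2.6000)³ · 5 ≈ 87.8800.
Step 4: Compute 3A = A + A + A directly by enumerating all triples (a,b,c) ∈ A³; |3A| = 23.
Step 5: Check 23 ≤ 87.8800? Yes ✓.

K = 13/5, Plünnecke-Ruzsa bound K³|A| ≈ 87.8800, |3A| = 23, inequality holds.


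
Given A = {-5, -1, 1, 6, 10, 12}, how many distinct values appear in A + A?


A + A = {a + a' : a, a' ∈ A}; |A| = 6.
General bounds: 2|A| - 1 ≤ |A + A| ≤ |A|(|A|+1)/2, i.e. 11 ≤ |A + A| ≤ 21.
Lower bound 2|A|-1 is attained iff A is an arithmetic progression.
Enumerate sums a + a' for a ≤ a' (symmetric, so this suffices):
a = -5: -5+-5=-10, -5+-1=-6, -5+1=-4, -5+6=1, -5+10=5, -5+12=7
a = -1: -1+-1=-2, -1+1=0, -1+6=5, -1+10=9, -1+12=11
a = 1: 1+1=2, 1+6=7, 1+10=11, 1+12=13
a = 6: 6+6=12, 6+10=16, 6+12=18
a = 10: 10+10=20, 10+12=22
a = 12: 12+12=24
Distinct sums: {-10, -6, -4, -2, 0, 1, 2, 5, 7, 9, 11, 12, 13, 16, 18, 20, 22, 24}
|A + A| = 18

|A + A| = 18


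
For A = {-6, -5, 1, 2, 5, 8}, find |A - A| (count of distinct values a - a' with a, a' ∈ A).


A - A = {a - a' : a, a' ∈ A}; |A| = 6.
Bounds: 2|A|-1 ≤ |A - A| ≤ |A|² - |A| + 1, i.e. 11 ≤ |A - A| ≤ 31.
Note: 0 ∈ A - A always (from a - a). The set is symmetric: if d ∈ A - A then -d ∈ A - A.
Enumerate nonzero differences d = a - a' with a > a' (then include -d):
Positive differences: {1, 3, 4, 6, 7, 8, 10, 11, 13, 14}
Full difference set: {0} ∪ (positive diffs) ∪ (negative diffs).
|A - A| = 1 + 2·10 = 21 (matches direct enumeration: 21).

|A - A| = 21


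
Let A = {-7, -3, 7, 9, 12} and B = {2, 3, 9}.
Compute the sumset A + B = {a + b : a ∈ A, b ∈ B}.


A + B = {a + b : a ∈ A, b ∈ B}.
Enumerate all |A|·|B| = 5·3 = 15 pairs (a, b) and collect distinct sums.
a = -7: -7+2=-5, -7+3=-4, -7+9=2
a = -3: -3+2=-1, -3+3=0, -3+9=6
a = 7: 7+2=9, 7+3=10, 7+9=16
a = 9: 9+2=11, 9+3=12, 9+9=18
a = 12: 12+2=14, 12+3=15, 12+9=21
Collecting distinct sums: A + B = {-5, -4, -1, 0, 2, 6, 9, 10, 11, 12, 14, 15, 16, 18, 21}
|A + B| = 15

A + B = {-5, -4, -1, 0, 2, 6, 9, 10, 11, 12, 14, 15, 16, 18, 21}


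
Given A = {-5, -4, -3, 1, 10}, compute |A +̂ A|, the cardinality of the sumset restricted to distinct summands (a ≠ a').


Restricted sumset: A +̂ A = {a + a' : a ∈ A, a' ∈ A, a ≠ a'}.
Equivalently, take A + A and drop any sum 2a that is achievable ONLY as a + a for a ∈ A (i.e. sums representable only with equal summands).
Enumerate pairs (a, a') with a < a' (symmetric, so each unordered pair gives one sum; this covers all a ≠ a'):
  -5 + -4 = -9
  -5 + -3 = -8
  -5 + 1 = -4
  -5 + 10 = 5
  -4 + -3 = -7
  -4 + 1 = -3
  -4 + 10 = 6
  -3 + 1 = -2
  -3 + 10 = 7
  1 + 10 = 11
Collected distinct sums: {-9, -8, -7, -4, -3, -2, 5, 6, 7, 11}
|A +̂ A| = 10
(Reference bound: |A +̂ A| ≥ 2|A| - 3 for |A| ≥ 2, with |A| = 5 giving ≥ 7.)

|A +̂ A| = 10


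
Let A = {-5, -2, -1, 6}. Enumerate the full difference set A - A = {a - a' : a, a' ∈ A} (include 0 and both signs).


A - A = {a - a' : a, a' ∈ A}.
Compute a - a' for each ordered pair (a, a'):
a = -5: -5--5=0, -5--2=-3, -5--1=-4, -5-6=-11
a = -2: -2--5=3, -2--2=0, -2--1=-1, -2-6=-8
a = -1: -1--5=4, -1--2=1, -1--1=0, -1-6=-7
a = 6: 6--5=11, 6--2=8, 6--1=7, 6-6=0
Collecting distinct values (and noting 0 appears from a-a):
A - A = {-11, -8, -7, -4, -3, -1, 0, 1, 3, 4, 7, 8, 11}
|A - A| = 13

A - A = {-11, -8, -7, -4, -3, -1, 0, 1, 3, 4, 7, 8, 11}


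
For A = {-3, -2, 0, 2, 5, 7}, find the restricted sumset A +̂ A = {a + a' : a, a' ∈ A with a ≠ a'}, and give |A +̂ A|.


Restricted sumset: A +̂ A = {a + a' : a ∈ A, a' ∈ A, a ≠ a'}.
Equivalently, take A + A and drop any sum 2a that is achievable ONLY as a + a for a ∈ A (i.e. sums representable only with equal summands).
Enumerate pairs (a, a') with a < a' (symmetric, so each unordered pair gives one sum; this covers all a ≠ a'):
  -3 + -2 = -5
  -3 + 0 = -3
  -3 + 2 = -1
  -3 + 5 = 2
  -3 + 7 = 4
  -2 + 0 = -2
  -2 + 2 = 0
  -2 + 5 = 3
  -2 + 7 = 5
  0 + 2 = 2
  0 + 5 = 5
  0 + 7 = 7
  2 + 5 = 7
  2 + 7 = 9
  5 + 7 = 12
Collected distinct sums: {-5, -3, -2, -1, 0, 2, 3, 4, 5, 7, 9, 12}
|A +̂ A| = 12
(Reference bound: |A +̂ A| ≥ 2|A| - 3 for |A| ≥ 2, with |A| = 6 giving ≥ 9.)

|A +̂ A| = 12
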